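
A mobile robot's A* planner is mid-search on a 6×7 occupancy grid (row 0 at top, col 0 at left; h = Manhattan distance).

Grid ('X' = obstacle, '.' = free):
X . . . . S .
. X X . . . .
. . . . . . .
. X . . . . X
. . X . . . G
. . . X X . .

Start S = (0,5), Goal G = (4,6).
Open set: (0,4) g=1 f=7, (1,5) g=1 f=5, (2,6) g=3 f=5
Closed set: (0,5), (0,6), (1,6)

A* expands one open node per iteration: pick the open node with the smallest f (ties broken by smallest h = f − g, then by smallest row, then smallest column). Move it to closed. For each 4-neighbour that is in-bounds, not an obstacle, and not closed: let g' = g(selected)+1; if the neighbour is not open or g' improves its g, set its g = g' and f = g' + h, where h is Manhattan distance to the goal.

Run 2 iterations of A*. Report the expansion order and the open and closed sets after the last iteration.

step 1: expand (2,6) (f=5, h=2) → closed; open now [(0,4) g=1 f=7, (1,5) g=1 f=5, (2,5) g=4 f=7]
step 2: expand (1,5) (f=5, h=4) → closed; open now [(0,4) g=1 f=7, (1,4) g=2 f=7, (2,5) g=2 f=5]

order=[(2,6) → (1,5)]; open=[(0,4) g=1 f=7, (1,4) g=2 f=7, (2,5) g=2 f=5]; closed=[(0,5), (0,6), (1,5), (1,6), (2,6)]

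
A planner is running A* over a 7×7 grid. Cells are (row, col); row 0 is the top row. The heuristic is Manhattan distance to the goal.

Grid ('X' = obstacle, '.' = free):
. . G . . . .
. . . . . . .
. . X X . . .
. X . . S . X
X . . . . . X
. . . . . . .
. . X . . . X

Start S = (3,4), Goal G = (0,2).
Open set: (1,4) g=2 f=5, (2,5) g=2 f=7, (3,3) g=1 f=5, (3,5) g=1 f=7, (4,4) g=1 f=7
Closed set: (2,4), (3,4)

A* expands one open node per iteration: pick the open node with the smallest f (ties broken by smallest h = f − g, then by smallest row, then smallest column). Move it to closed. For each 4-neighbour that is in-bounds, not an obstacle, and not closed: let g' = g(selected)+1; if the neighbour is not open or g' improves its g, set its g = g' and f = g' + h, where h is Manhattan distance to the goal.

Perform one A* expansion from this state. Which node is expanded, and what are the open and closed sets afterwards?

expanded=(1,4); open=[(0,4) g=3 f=5, (1,3) g=3 f=5, (1,5) g=3 f=7, (2,5) g=2 f=7, (3,3) g=1 f=5, (3,5) g=1 f=7, (4,4) g=1 f=7]; closed=[(1,4), (2,4), (3,4)]

step 1: expand (1,4) (f=5, h=3) → closed; open now [(0,4) g=3 f=5, (1,3) g=3 f=5, (1,5) g=3 f=7, (2,5) g=2 f=7, (3,3) g=1 f=5, (3,5) g=1 f=7, (4,4) g=1 f=7]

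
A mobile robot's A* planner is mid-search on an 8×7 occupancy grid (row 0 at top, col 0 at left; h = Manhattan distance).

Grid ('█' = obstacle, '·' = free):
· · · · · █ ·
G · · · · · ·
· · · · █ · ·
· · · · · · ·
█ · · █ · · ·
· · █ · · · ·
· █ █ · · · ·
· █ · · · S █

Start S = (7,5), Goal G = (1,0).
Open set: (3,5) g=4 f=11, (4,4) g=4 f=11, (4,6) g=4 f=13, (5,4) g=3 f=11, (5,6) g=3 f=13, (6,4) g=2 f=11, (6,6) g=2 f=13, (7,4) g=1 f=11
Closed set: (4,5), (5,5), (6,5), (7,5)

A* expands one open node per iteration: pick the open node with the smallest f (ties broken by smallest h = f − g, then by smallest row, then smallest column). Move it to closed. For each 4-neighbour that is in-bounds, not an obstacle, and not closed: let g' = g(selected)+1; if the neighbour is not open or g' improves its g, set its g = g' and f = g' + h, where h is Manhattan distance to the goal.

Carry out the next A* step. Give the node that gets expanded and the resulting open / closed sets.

step 1: expand (3,5) (f=11, h=7) → closed; open now [(2,5) g=5 f=11, (3,4) g=5 f=11, (3,6) g=5 f=13, (4,4) g=4 f=11, (4,6) g=4 f=13, (5,4) g=3 f=11, (5,6) g=3 f=13, (6,4) g=2 f=11, (6,6) g=2 f=13, (7,4) g=1 f=11]

expanded=(3,5); open=[(2,5) g=5 f=11, (3,4) g=5 f=11, (3,6) g=5 f=13, (4,4) g=4 f=11, (4,6) g=4 f=13, (5,4) g=3 f=11, (5,6) g=3 f=13, (6,4) g=2 f=11, (6,6) g=2 f=13, (7,4) g=1 f=11]; closed=[(3,5), (4,5), (5,5), (6,5), (7,5)]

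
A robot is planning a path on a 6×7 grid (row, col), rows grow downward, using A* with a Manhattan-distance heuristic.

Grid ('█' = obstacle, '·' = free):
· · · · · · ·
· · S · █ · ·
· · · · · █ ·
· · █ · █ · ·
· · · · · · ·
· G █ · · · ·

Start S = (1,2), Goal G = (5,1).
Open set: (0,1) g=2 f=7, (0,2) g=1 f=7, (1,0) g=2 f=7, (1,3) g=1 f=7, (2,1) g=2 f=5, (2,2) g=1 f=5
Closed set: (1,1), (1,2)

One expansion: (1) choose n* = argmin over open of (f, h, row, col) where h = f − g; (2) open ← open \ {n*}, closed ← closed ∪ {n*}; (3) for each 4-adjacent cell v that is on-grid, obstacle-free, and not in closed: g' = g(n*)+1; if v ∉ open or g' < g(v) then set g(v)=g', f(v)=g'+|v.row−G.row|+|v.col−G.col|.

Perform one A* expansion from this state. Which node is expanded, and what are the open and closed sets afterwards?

expanded=(2,1); open=[(0,1) g=2 f=7, (0,2) g=1 f=7, (1,0) g=2 f=7, (1,3) g=1 f=7, (2,0) g=3 f=7, (2,2) g=1 f=5, (3,1) g=3 f=5]; closed=[(1,1), (1,2), (2,1)]

step 1: expand (2,1) (f=5, h=3) → closed; open now [(0,1) g=2 f=7, (0,2) g=1 f=7, (1,0) g=2 f=7, (1,3) g=1 f=7, (2,0) g=3 f=7, (2,2) g=1 f=5, (3,1) g=3 f=5]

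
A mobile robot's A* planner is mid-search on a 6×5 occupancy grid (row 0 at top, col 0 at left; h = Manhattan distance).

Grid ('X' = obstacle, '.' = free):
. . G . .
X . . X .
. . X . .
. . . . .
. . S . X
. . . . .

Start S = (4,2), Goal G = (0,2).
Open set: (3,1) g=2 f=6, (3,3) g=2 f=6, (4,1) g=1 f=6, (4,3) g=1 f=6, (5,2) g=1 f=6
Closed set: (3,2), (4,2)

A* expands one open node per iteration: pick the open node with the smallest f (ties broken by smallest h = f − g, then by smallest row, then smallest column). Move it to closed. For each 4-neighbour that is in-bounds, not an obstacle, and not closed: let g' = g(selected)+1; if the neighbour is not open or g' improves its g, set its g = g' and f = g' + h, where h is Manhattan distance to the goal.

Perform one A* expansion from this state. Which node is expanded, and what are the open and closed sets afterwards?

expanded=(3,1); open=[(2,1) g=3 f=6, (3,0) g=3 f=8, (3,3) g=2 f=6, (4,1) g=1 f=6, (4,3) g=1 f=6, (5,2) g=1 f=6]; closed=[(3,1), (3,2), (4,2)]

step 1: expand (3,1) (f=6, h=4) → closed; open now [(2,1) g=3 f=6, (3,0) g=3 f=8, (3,3) g=2 f=6, (4,1) g=1 f=6, (4,3) g=1 f=6, (5,2) g=1 f=6]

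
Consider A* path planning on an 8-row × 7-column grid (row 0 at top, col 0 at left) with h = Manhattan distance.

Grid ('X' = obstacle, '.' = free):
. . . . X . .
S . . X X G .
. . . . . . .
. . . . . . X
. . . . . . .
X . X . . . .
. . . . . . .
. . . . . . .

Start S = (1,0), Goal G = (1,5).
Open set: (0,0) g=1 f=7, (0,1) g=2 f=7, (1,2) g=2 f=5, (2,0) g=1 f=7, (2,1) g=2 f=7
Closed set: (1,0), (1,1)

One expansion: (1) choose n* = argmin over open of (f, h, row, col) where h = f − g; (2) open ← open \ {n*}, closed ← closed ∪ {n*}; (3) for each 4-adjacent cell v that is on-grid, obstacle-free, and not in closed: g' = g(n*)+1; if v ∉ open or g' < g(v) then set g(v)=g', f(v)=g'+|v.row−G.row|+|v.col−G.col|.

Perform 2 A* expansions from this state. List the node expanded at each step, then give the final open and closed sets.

step 1: expand (1,2) (f=5, h=3) → closed; open now [(0,0) g=1 f=7, (0,1) g=2 f=7, (0,2) g=3 f=7, (2,0) g=1 f=7, (2,1) g=2 f=7, (2,2) g=3 f=7]
step 2: expand (0,2) (f=7, h=4) → closed; open now [(0,0) g=1 f=7, (0,1) g=2 f=7, (0,3) g=4 f=7, (2,0) g=1 f=7, (2,1) g=2 f=7, (2,2) g=3 f=7]

order=[(1,2) → (0,2)]; open=[(0,0) g=1 f=7, (0,1) g=2 f=7, (0,3) g=4 f=7, (2,0) g=1 f=7, (2,1) g=2 f=7, (2,2) g=3 f=7]; closed=[(0,2), (1,0), (1,1), (1,2)]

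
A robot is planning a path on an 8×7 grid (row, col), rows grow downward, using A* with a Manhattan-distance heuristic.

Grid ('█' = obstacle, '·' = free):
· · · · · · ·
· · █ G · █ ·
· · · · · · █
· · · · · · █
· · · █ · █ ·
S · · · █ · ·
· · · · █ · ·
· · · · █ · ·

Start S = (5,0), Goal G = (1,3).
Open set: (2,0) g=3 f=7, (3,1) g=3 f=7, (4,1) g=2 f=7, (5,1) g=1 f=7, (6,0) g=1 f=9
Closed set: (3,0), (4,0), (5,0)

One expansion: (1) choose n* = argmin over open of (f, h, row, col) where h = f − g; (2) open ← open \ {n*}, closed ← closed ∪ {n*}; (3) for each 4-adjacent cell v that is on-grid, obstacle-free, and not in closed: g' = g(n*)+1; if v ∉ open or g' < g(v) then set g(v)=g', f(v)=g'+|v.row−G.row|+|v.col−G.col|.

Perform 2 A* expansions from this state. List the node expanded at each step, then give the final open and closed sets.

step 1: expand (2,0) (f=7, h=4) → closed; open now [(1,0) g=4 f=7, (2,1) g=4 f=7, (3,1) g=3 f=7, (4,1) g=2 f=7, (5,1) g=1 f=7, (6,0) g=1 f=9]
step 2: expand (1,0) (f=7, h=3) → closed; open now [(0,0) g=5 f=9, (1,1) g=5 f=7, (2,1) g=4 f=7, (3,1) g=3 f=7, (4,1) g=2 f=7, (5,1) g=1 f=7, (6,0) g=1 f=9]

order=[(2,0) → (1,0)]; open=[(0,0) g=5 f=9, (1,1) g=5 f=7, (2,1) g=4 f=7, (3,1) g=3 f=7, (4,1) g=2 f=7, (5,1) g=1 f=7, (6,0) g=1 f=9]; closed=[(1,0), (2,0), (3,0), (4,0), (5,0)]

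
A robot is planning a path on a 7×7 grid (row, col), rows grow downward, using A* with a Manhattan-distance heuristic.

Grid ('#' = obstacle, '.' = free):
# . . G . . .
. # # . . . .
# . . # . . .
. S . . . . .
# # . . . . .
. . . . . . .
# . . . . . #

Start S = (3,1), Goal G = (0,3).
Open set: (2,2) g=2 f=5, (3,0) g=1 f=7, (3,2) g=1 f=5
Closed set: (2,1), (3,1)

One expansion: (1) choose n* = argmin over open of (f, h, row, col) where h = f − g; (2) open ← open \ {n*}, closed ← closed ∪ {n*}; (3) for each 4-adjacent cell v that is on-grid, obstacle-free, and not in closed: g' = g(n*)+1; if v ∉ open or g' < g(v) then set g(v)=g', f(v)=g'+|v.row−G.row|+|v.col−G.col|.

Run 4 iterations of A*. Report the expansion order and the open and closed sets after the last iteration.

order=[(2,2) → (3,2) → (3,3) → (3,4)]; open=[(2,4) g=4 f=7, (3,0) g=1 f=7, (3,5) g=4 f=9, (4,2) g=2 f=7, (4,3) g=3 f=7, (4,4) g=4 f=9]; closed=[(2,1), (2,2), (3,1), (3,2), (3,3), (3,4)]

step 1: expand (2,2) (f=5, h=3) → closed; open now [(3,0) g=1 f=7, (3,2) g=1 f=5]
step 2: expand (3,2) (f=5, h=4) → closed; open now [(3,0) g=1 f=7, (3,3) g=2 f=5, (4,2) g=2 f=7]
step 3: expand (3,3) (f=5, h=3) → closed; open now [(3,0) g=1 f=7, (3,4) g=3 f=7, (4,2) g=2 f=7, (4,3) g=3 f=7]
step 4: expand (3,4) (f=7, h=4) → closed; open now [(2,4) g=4 f=7, (3,0) g=1 f=7, (3,5) g=4 f=9, (4,2) g=2 f=7, (4,3) g=3 f=7, (4,4) g=4 f=9]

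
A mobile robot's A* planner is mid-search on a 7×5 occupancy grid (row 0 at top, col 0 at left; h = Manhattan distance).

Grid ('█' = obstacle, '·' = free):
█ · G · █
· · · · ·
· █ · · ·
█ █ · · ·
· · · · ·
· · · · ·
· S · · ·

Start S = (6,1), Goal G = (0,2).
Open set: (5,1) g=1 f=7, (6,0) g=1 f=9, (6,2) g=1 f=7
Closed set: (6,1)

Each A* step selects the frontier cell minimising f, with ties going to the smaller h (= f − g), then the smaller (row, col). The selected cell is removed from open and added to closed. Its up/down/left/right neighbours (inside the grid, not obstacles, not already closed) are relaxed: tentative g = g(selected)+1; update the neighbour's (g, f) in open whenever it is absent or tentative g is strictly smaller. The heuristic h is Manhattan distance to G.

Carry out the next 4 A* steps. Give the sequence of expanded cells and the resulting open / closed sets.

step 1: expand (5,1) (f=7, h=6) → closed; open now [(4,1) g=2 f=7, (5,0) g=2 f=9, (5,2) g=2 f=7, (6,0) g=1 f=9, (6,2) g=1 f=7]
step 2: expand (4,1) (f=7, h=5) → closed; open now [(4,0) g=3 f=9, (4,2) g=3 f=7, (5,0) g=2 f=9, (5,2) g=2 f=7, (6,0) g=1 f=9, (6,2) g=1 f=7]
step 3: expand (4,2) (f=7, h=4) → closed; open now [(3,2) g=4 f=7, (4,0) g=3 f=9, (4,3) g=4 f=9, (5,0) g=2 f=9, (5,2) g=2 f=7, (6,0) g=1 f=9, (6,2) g=1 f=7]
step 4: expand (3,2) (f=7, h=3) → closed; open now [(2,2) g=5 f=7, (3,3) g=5 f=9, (4,0) g=3 f=9, (4,3) g=4 f=9, (5,0) g=2 f=9, (5,2) g=2 f=7, (6,0) g=1 f=9, (6,2) g=1 f=7]

order=[(5,1) → (4,1) → (4,2) → (3,2)]; open=[(2,2) g=5 f=7, (3,3) g=5 f=9, (4,0) g=3 f=9, (4,3) g=4 f=9, (5,0) g=2 f=9, (5,2) g=2 f=7, (6,0) g=1 f=9, (6,2) g=1 f=7]; closed=[(3,2), (4,1), (4,2), (5,1), (6,1)]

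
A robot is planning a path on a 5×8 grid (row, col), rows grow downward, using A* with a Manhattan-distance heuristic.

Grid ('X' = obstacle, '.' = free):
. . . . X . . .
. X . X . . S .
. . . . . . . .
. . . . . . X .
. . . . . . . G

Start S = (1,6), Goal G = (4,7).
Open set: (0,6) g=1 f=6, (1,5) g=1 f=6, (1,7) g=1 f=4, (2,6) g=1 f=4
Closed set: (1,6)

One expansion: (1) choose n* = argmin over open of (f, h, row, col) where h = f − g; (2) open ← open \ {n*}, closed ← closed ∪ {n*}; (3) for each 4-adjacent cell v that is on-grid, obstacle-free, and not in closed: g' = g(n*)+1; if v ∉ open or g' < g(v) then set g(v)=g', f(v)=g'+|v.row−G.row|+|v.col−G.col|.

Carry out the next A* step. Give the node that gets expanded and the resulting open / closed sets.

expanded=(1,7); open=[(0,6) g=1 f=6, (0,7) g=2 f=6, (1,5) g=1 f=6, (2,6) g=1 f=4, (2,7) g=2 f=4]; closed=[(1,6), (1,7)]

step 1: expand (1,7) (f=4, h=3) → closed; open now [(0,6) g=1 f=6, (0,7) g=2 f=6, (1,5) g=1 f=6, (2,6) g=1 f=4, (2,7) g=2 f=4]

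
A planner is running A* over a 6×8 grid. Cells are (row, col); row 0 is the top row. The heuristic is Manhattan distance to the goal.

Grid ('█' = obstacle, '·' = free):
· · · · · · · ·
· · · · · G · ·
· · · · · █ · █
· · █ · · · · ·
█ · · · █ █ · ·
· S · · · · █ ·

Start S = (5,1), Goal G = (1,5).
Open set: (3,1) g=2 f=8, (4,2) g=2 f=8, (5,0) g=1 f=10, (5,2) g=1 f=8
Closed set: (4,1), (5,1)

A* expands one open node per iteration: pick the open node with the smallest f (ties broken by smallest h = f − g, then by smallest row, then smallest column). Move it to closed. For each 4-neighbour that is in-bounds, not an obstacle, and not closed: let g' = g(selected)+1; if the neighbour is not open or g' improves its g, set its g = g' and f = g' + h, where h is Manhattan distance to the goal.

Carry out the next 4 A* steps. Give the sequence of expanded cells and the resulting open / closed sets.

step 1: expand (3,1) (f=8, h=6) → closed; open now [(2,1) g=3 f=8, (3,0) g=3 f=10, (4,2) g=2 f=8, (5,0) g=1 f=10, (5,2) g=1 f=8]
step 2: expand (2,1) (f=8, h=5) → closed; open now [(1,1) g=4 f=8, (2,0) g=4 f=10, (2,2) g=4 f=8, (3,0) g=3 f=10, (4,2) g=2 f=8, (5,0) g=1 f=10, (5,2) g=1 f=8]
step 3: expand (1,1) (f=8, h=4) → closed; open now [(0,1) g=5 f=10, (1,0) g=5 f=10, (1,2) g=5 f=8, (2,0) g=4 f=10, (2,2) g=4 f=8, (3,0) g=3 f=10, (4,2) g=2 f=8, (5,0) g=1 f=10, (5,2) g=1 f=8]
step 4: expand (1,2) (f=8, h=3) → closed; open now [(0,1) g=5 f=10, (0,2) g=6 f=10, (1,0) g=5 f=10, (1,3) g=6 f=8, (2,0) g=4 f=10, (2,2) g=4 f=8, (3,0) g=3 f=10, (4,2) g=2 f=8, (5,0) g=1 f=10, (5,2) g=1 f=8]

order=[(3,1) → (2,1) → (1,1) → (1,2)]; open=[(0,1) g=5 f=10, (0,2) g=6 f=10, (1,0) g=5 f=10, (1,3) g=6 f=8, (2,0) g=4 f=10, (2,2) g=4 f=8, (3,0) g=3 f=10, (4,2) g=2 f=8, (5,0) g=1 f=10, (5,2) g=1 f=8]; closed=[(1,1), (1,2), (2,1), (3,1), (4,1), (5,1)]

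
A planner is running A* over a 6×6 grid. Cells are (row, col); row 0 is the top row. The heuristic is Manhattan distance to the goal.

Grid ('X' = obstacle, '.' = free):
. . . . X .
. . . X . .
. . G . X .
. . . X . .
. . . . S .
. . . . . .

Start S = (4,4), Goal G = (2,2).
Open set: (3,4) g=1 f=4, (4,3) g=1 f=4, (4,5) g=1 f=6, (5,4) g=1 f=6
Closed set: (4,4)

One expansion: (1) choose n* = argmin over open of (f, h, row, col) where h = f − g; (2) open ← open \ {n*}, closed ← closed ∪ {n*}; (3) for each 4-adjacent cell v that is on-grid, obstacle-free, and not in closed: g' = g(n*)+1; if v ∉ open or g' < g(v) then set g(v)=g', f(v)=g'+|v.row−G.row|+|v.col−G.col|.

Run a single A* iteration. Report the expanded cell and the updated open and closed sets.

expanded=(3,4); open=[(3,5) g=2 f=6, (4,3) g=1 f=4, (4,5) g=1 f=6, (5,4) g=1 f=6]; closed=[(3,4), (4,4)]

step 1: expand (3,4) (f=4, h=3) → closed; open now [(3,5) g=2 f=6, (4,3) g=1 f=4, (4,5) g=1 f=6, (5,4) g=1 f=6]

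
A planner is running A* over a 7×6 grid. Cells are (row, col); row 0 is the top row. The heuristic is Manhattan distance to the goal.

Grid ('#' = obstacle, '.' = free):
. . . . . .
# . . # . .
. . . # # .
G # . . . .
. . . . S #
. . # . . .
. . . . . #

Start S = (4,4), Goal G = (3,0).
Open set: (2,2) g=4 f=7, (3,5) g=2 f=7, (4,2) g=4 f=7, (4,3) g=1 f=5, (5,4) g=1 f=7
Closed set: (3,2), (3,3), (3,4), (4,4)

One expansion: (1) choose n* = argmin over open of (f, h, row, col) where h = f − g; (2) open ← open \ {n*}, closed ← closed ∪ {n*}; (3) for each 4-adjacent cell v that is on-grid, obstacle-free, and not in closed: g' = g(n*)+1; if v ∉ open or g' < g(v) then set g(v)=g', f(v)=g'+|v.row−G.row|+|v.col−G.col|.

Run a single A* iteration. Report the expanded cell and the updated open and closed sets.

step 1: expand (4,3) (f=5, h=4) → closed; open now [(2,2) g=4 f=7, (3,5) g=2 f=7, (4,2) g=2 f=5, (5,3) g=2 f=7, (5,4) g=1 f=7]

expanded=(4,3); open=[(2,2) g=4 f=7, (3,5) g=2 f=7, (4,2) g=2 f=5, (5,3) g=2 f=7, (5,4) g=1 f=7]; closed=[(3,2), (3,3), (3,4), (4,3), (4,4)]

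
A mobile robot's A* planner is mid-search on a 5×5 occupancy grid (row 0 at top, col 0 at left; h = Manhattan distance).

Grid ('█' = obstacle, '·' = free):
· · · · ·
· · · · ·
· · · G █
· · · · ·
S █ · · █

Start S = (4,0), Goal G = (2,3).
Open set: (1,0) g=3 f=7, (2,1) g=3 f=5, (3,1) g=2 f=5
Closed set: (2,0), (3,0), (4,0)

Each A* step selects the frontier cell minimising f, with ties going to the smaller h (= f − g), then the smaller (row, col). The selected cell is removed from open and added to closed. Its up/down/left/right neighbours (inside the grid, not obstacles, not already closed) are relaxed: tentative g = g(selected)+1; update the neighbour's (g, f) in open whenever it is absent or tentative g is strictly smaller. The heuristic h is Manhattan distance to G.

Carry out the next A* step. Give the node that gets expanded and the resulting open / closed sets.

step 1: expand (2,1) (f=5, h=2) → closed; open now [(1,0) g=3 f=7, (1,1) g=4 f=7, (2,2) g=4 f=5, (3,1) g=2 f=5]

expanded=(2,1); open=[(1,0) g=3 f=7, (1,1) g=4 f=7, (2,2) g=4 f=5, (3,1) g=2 f=5]; closed=[(2,0), (2,1), (3,0), (4,0)]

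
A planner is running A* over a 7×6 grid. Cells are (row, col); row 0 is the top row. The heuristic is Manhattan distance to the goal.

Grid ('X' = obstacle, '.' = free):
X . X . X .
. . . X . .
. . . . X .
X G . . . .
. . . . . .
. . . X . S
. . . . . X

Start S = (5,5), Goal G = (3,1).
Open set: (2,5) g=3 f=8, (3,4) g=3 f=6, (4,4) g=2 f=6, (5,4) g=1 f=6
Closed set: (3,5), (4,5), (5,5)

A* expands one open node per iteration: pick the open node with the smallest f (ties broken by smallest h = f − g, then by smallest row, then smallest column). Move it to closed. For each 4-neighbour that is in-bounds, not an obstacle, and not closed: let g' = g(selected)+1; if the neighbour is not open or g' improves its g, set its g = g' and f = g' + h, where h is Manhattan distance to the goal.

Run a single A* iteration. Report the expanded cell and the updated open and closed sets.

step 1: expand (3,4) (f=6, h=3) → closed; open now [(2,5) g=3 f=8, (3,3) g=4 f=6, (4,4) g=2 f=6, (5,4) g=1 f=6]

expanded=(3,4); open=[(2,5) g=3 f=8, (3,3) g=4 f=6, (4,4) g=2 f=6, (5,4) g=1 f=6]; closed=[(3,4), (3,5), (4,5), (5,5)]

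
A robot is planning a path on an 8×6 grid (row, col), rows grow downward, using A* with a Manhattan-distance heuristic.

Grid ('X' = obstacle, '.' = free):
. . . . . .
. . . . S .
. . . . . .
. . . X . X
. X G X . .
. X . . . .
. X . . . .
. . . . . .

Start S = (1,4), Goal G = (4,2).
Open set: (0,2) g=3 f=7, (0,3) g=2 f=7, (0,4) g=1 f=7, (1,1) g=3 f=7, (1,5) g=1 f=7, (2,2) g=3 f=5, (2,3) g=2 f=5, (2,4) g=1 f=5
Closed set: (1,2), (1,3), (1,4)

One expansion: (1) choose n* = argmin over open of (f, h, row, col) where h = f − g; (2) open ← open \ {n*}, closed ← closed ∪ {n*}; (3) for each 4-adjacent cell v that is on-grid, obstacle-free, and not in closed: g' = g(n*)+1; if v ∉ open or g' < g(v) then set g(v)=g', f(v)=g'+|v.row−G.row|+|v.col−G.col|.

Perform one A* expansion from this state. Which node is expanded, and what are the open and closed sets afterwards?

expanded=(2,2); open=[(0,2) g=3 f=7, (0,3) g=2 f=7, (0,4) g=1 f=7, (1,1) g=3 f=7, (1,5) g=1 f=7, (2,1) g=4 f=7, (2,3) g=2 f=5, (2,4) g=1 f=5, (3,2) g=4 f=5]; closed=[(1,2), (1,3), (1,4), (2,2)]

step 1: expand (2,2) (f=5, h=2) → closed; open now [(0,2) g=3 f=7, (0,3) g=2 f=7, (0,4) g=1 f=7, (1,1) g=3 f=7, (1,5) g=1 f=7, (2,1) g=4 f=7, (2,3) g=2 f=5, (2,4) g=1 f=5, (3,2) g=4 f=5]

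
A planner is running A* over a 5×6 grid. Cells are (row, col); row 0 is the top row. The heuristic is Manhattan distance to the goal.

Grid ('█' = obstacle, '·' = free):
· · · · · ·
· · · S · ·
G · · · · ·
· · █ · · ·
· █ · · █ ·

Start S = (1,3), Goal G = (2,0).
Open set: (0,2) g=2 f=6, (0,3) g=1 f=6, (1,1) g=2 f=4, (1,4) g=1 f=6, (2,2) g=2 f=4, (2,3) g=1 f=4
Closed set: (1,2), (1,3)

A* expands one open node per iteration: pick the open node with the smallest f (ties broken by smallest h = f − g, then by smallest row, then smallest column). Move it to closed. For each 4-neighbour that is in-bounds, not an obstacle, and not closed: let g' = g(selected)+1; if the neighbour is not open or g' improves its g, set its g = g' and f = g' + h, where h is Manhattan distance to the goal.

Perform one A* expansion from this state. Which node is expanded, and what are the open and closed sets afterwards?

step 1: expand (1,1) (f=4, h=2) → closed; open now [(0,1) g=3 f=6, (0,2) g=2 f=6, (0,3) g=1 f=6, (1,0) g=3 f=4, (1,4) g=1 f=6, (2,1) g=3 f=4, (2,2) g=2 f=4, (2,3) g=1 f=4]

expanded=(1,1); open=[(0,1) g=3 f=6, (0,2) g=2 f=6, (0,3) g=1 f=6, (1,0) g=3 f=4, (1,4) g=1 f=6, (2,1) g=3 f=4, (2,2) g=2 f=4, (2,3) g=1 f=4]; closed=[(1,1), (1,2), (1,3)]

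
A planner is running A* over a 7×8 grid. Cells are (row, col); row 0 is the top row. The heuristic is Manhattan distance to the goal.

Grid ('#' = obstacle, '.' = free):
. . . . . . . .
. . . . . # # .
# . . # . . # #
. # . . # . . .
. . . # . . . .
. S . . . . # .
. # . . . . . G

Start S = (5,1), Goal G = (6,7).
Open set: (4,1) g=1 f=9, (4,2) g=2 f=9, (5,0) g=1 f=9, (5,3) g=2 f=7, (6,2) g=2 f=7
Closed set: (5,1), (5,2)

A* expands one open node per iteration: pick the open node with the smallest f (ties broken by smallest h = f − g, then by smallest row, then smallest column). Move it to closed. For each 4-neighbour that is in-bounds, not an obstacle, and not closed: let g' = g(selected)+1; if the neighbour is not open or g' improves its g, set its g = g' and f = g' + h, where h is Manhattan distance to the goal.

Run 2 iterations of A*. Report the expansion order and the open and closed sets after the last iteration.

step 1: expand (5,3) (f=7, h=5) → closed; open now [(4,1) g=1 f=9, (4,2) g=2 f=9, (5,0) g=1 f=9, (5,4) g=3 f=7, (6,2) g=2 f=7, (6,3) g=3 f=7]
step 2: expand (5,4) (f=7, h=4) → closed; open now [(4,1) g=1 f=9, (4,2) g=2 f=9, (4,4) g=4 f=9, (5,0) g=1 f=9, (5,5) g=4 f=7, (6,2) g=2 f=7, (6,3) g=3 f=7, (6,4) g=4 f=7]

order=[(5,3) → (5,4)]; open=[(4,1) g=1 f=9, (4,2) g=2 f=9, (4,4) g=4 f=9, (5,0) g=1 f=9, (5,5) g=4 f=7, (6,2) g=2 f=7, (6,3) g=3 f=7, (6,4) g=4 f=7]; closed=[(5,1), (5,2), (5,3), (5,4)]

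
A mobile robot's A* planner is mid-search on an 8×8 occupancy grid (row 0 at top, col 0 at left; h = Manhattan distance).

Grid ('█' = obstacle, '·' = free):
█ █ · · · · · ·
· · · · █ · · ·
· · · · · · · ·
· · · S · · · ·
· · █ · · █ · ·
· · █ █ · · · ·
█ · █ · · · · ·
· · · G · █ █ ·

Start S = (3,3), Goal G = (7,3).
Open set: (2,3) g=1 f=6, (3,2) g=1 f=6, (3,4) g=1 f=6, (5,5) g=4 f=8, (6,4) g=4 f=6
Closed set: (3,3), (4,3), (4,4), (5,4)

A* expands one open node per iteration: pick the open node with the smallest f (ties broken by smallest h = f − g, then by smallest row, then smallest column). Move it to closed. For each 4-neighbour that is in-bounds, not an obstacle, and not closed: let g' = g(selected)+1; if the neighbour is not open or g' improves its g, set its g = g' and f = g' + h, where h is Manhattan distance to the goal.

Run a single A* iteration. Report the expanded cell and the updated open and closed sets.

step 1: expand (6,4) (f=6, h=2) → closed; open now [(2,3) g=1 f=6, (3,2) g=1 f=6, (3,4) g=1 f=6, (5,5) g=4 f=8, (6,3) g=5 f=6, (6,5) g=5 f=8, (7,4) g=5 f=6]

expanded=(6,4); open=[(2,3) g=1 f=6, (3,2) g=1 f=6, (3,4) g=1 f=6, (5,5) g=4 f=8, (6,3) g=5 f=6, (6,5) g=5 f=8, (7,4) g=5 f=6]; closed=[(3,3), (4,3), (4,4), (5,4), (6,4)]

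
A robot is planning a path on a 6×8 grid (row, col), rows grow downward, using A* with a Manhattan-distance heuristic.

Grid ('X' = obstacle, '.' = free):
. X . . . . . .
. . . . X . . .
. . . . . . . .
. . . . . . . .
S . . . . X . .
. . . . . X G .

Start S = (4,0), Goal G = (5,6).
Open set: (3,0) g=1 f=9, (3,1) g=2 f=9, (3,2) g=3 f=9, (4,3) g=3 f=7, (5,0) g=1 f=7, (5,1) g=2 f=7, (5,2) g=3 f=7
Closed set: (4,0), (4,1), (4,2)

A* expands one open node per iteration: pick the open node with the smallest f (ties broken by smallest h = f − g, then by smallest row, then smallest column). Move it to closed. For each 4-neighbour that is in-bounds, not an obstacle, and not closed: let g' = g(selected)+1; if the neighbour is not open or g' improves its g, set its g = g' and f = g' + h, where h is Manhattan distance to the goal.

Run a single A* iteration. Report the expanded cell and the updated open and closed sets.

step 1: expand (4,3) (f=7, h=4) → closed; open now [(3,0) g=1 f=9, (3,1) g=2 f=9, (3,2) g=3 f=9, (3,3) g=4 f=9, (4,4) g=4 f=7, (5,0) g=1 f=7, (5,1) g=2 f=7, (5,2) g=3 f=7, (5,3) g=4 f=7]

expanded=(4,3); open=[(3,0) g=1 f=9, (3,1) g=2 f=9, (3,2) g=3 f=9, (3,3) g=4 f=9, (4,4) g=4 f=7, (5,0) g=1 f=7, (5,1) g=2 f=7, (5,2) g=3 f=7, (5,3) g=4 f=7]; closed=[(4,0), (4,1), (4,2), (4,3)]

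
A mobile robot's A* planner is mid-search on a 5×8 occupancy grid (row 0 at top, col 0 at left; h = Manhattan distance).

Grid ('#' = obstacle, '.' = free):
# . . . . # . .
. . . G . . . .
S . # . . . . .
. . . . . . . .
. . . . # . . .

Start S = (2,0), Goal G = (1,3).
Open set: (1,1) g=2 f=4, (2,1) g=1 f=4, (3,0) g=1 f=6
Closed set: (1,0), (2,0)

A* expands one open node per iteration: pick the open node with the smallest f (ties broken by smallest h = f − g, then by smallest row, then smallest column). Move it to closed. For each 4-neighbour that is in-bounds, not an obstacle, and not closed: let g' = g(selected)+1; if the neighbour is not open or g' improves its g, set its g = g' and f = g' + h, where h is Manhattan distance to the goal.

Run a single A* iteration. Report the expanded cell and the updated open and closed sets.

step 1: expand (1,1) (f=4, h=2) → closed; open now [(0,1) g=3 f=6, (1,2) g=3 f=4, (2,1) g=1 f=4, (3,0) g=1 f=6]

expanded=(1,1); open=[(0,1) g=3 f=6, (1,2) g=3 f=4, (2,1) g=1 f=4, (3,0) g=1 f=6]; closed=[(1,0), (1,1), (2,0)]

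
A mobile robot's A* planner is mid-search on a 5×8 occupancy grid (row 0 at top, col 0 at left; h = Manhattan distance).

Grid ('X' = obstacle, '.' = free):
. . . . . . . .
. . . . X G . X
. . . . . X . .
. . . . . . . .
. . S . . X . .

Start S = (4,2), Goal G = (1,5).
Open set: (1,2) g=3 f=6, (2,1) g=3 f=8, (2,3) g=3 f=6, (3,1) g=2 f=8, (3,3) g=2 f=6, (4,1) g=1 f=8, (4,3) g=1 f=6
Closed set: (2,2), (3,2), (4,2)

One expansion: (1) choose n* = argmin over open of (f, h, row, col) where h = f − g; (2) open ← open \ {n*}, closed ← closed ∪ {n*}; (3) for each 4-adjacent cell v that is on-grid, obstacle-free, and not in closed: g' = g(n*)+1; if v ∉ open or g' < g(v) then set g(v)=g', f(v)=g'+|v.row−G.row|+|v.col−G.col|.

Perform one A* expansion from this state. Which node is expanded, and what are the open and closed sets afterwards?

expanded=(1,2); open=[(0,2) g=4 f=8, (1,1) g=4 f=8, (1,3) g=4 f=6, (2,1) g=3 f=8, (2,3) g=3 f=6, (3,1) g=2 f=8, (3,3) g=2 f=6, (4,1) g=1 f=8, (4,3) g=1 f=6]; closed=[(1,2), (2,2), (3,2), (4,2)]

step 1: expand (1,2) (f=6, h=3) → closed; open now [(0,2) g=4 f=8, (1,1) g=4 f=8, (1,3) g=4 f=6, (2,1) g=3 f=8, (2,3) g=3 f=6, (3,1) g=2 f=8, (3,3) g=2 f=6, (4,1) g=1 f=8, (4,3) g=1 f=6]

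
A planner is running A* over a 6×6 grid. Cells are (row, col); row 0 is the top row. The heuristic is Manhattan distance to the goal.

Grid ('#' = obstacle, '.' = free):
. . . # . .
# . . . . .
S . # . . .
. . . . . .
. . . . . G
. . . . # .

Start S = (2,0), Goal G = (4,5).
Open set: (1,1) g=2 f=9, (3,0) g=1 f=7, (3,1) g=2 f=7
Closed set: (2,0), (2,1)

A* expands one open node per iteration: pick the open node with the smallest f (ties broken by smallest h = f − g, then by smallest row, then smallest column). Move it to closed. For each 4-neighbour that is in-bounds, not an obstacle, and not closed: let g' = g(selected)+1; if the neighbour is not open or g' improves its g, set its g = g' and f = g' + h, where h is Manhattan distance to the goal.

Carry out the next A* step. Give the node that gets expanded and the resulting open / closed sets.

step 1: expand (3,1) (f=7, h=5) → closed; open now [(1,1) g=2 f=9, (3,0) g=1 f=7, (3,2) g=3 f=7, (4,1) g=3 f=7]

expanded=(3,1); open=[(1,1) g=2 f=9, (3,0) g=1 f=7, (3,2) g=3 f=7, (4,1) g=3 f=7]; closed=[(2,0), (2,1), (3,1)]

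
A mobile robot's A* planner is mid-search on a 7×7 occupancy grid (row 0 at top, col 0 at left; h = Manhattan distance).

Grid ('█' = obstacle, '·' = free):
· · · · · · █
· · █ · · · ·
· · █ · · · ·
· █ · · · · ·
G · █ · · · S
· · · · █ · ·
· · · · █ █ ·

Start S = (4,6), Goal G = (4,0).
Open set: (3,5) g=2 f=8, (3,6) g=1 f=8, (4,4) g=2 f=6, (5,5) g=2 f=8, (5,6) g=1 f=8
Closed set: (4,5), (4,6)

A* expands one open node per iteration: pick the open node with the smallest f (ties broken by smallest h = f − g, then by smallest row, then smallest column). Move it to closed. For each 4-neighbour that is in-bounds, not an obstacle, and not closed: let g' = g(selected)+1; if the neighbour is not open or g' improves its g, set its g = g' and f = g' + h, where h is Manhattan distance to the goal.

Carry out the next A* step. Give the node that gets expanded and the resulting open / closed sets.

step 1: expand (4,4) (f=6, h=4) → closed; open now [(3,4) g=3 f=8, (3,5) g=2 f=8, (3,6) g=1 f=8, (4,3) g=3 f=6, (5,5) g=2 f=8, (5,6) g=1 f=8]

expanded=(4,4); open=[(3,4) g=3 f=8, (3,5) g=2 f=8, (3,6) g=1 f=8, (4,3) g=3 f=6, (5,5) g=2 f=8, (5,6) g=1 f=8]; closed=[(4,4), (4,5), (4,6)]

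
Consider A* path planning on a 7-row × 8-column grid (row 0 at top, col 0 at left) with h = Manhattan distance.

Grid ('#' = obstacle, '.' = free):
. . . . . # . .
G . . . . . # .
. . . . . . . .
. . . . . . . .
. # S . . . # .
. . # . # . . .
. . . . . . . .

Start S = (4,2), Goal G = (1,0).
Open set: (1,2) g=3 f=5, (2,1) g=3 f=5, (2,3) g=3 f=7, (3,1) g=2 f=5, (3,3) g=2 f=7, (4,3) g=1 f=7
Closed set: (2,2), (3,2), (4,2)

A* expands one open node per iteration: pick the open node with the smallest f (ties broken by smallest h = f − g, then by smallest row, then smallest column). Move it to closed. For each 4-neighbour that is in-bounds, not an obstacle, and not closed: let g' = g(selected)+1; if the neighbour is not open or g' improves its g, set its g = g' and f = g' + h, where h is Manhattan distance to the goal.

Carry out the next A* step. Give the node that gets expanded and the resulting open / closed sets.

expanded=(1,2); open=[(0,2) g=4 f=7, (1,1) g=4 f=5, (1,3) g=4 f=7, (2,1) g=3 f=5, (2,3) g=3 f=7, (3,1) g=2 f=5, (3,3) g=2 f=7, (4,3) g=1 f=7]; closed=[(1,2), (2,2), (3,2), (4,2)]

step 1: expand (1,2) (f=5, h=2) → closed; open now [(0,2) g=4 f=7, (1,1) g=4 f=5, (1,3) g=4 f=7, (2,1) g=3 f=5, (2,3) g=3 f=7, (3,1) g=2 f=5, (3,3) g=2 f=7, (4,3) g=1 f=7]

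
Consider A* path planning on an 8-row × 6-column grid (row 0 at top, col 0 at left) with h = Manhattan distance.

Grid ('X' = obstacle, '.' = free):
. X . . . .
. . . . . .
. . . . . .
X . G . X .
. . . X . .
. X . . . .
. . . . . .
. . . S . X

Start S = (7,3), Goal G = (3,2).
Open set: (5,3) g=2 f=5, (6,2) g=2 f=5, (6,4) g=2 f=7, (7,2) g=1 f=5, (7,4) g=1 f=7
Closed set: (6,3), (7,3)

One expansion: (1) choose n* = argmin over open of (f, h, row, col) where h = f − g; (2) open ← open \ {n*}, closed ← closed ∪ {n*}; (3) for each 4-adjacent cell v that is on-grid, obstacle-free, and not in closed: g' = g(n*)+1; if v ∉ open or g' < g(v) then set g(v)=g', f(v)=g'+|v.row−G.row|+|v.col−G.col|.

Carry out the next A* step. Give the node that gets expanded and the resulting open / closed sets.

step 1: expand (5,3) (f=5, h=3) → closed; open now [(5,2) g=3 f=5, (5,4) g=3 f=7, (6,2) g=2 f=5, (6,4) g=2 f=7, (7,2) g=1 f=5, (7,4) g=1 f=7]

expanded=(5,3); open=[(5,2) g=3 f=5, (5,4) g=3 f=7, (6,2) g=2 f=5, (6,4) g=2 f=7, (7,2) g=1 f=5, (7,4) g=1 f=7]; closed=[(5,3), (6,3), (7,3)]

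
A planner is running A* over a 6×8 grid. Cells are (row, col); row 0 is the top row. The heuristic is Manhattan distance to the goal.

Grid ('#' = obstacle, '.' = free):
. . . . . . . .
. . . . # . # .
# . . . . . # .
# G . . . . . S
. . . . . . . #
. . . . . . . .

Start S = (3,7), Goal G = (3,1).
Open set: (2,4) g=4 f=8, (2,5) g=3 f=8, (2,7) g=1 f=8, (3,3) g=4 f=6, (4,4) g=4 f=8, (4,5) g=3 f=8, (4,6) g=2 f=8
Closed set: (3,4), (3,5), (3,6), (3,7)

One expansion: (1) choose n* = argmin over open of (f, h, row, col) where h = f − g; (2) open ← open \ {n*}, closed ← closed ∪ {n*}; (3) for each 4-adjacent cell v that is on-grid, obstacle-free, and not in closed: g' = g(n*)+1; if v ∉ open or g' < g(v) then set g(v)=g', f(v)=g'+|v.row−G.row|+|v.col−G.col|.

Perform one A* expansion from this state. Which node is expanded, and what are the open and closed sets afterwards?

expanded=(3,3); open=[(2,3) g=5 f=8, (2,4) g=4 f=8, (2,5) g=3 f=8, (2,7) g=1 f=8, (3,2) g=5 f=6, (4,3) g=5 f=8, (4,4) g=4 f=8, (4,5) g=3 f=8, (4,6) g=2 f=8]; closed=[(3,3), (3,4), (3,5), (3,6), (3,7)]

step 1: expand (3,3) (f=6, h=2) → closed; open now [(2,3) g=5 f=8, (2,4) g=4 f=8, (2,5) g=3 f=8, (2,7) g=1 f=8, (3,2) g=5 f=6, (4,3) g=5 f=8, (4,4) g=4 f=8, (4,5) g=3 f=8, (4,6) g=2 f=8]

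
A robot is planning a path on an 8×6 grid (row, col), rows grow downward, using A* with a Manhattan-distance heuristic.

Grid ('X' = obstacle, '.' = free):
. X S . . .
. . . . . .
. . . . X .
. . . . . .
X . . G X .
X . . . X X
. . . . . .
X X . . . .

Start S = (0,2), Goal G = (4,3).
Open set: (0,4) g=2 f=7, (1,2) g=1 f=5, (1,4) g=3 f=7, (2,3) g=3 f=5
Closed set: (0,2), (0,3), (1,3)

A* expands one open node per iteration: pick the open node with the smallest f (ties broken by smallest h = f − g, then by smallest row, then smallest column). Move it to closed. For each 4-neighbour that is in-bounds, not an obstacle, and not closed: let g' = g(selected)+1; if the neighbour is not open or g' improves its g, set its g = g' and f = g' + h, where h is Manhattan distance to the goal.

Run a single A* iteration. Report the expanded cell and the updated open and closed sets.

step 1: expand (2,3) (f=5, h=2) → closed; open now [(0,4) g=2 f=7, (1,2) g=1 f=5, (1,4) g=3 f=7, (2,2) g=4 f=7, (3,3) g=4 f=5]

expanded=(2,3); open=[(0,4) g=2 f=7, (1,2) g=1 f=5, (1,4) g=3 f=7, (2,2) g=4 f=7, (3,3) g=4 f=5]; closed=[(0,2), (0,3), (1,3), (2,3)]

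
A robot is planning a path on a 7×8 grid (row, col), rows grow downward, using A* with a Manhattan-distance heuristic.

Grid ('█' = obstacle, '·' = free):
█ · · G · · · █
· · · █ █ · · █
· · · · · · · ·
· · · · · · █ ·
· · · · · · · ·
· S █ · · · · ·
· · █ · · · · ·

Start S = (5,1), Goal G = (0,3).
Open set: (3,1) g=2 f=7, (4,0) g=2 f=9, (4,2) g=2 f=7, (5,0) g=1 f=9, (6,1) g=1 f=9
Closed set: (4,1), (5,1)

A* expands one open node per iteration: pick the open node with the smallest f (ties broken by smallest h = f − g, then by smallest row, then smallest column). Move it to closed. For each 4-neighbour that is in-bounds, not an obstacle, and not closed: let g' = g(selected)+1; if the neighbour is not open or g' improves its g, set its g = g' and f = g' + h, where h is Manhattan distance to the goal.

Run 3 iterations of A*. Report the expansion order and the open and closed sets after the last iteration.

order=[(3,1) → (2,1) → (1,1)]; open=[(0,1) g=5 f=7, (1,0) g=5 f=9, (1,2) g=5 f=7, (2,0) g=4 f=9, (2,2) g=4 f=7, (3,0) g=3 f=9, (3,2) g=3 f=7, (4,0) g=2 f=9, (4,2) g=2 f=7, (5,0) g=1 f=9, (6,1) g=1 f=9]; closed=[(1,1), (2,1), (3,1), (4,1), (5,1)]

step 1: expand (3,1) (f=7, h=5) → closed; open now [(2,1) g=3 f=7, (3,0) g=3 f=9, (3,2) g=3 f=7, (4,0) g=2 f=9, (4,2) g=2 f=7, (5,0) g=1 f=9, (6,1) g=1 f=9]
step 2: expand (2,1) (f=7, h=4) → closed; open now [(1,1) g=4 f=7, (2,0) g=4 f=9, (2,2) g=4 f=7, (3,0) g=3 f=9, (3,2) g=3 f=7, (4,0) g=2 f=9, (4,2) g=2 f=7, (5,0) g=1 f=9, (6,1) g=1 f=9]
step 3: expand (1,1) (f=7, h=3) → closed; open now [(0,1) g=5 f=7, (1,0) g=5 f=9, (1,2) g=5 f=7, (2,0) g=4 f=9, (2,2) g=4 f=7, (3,0) g=3 f=9, (3,2) g=3 f=7, (4,0) g=2 f=9, (4,2) g=2 f=7, (5,0) g=1 f=9, (6,1) g=1 f=9]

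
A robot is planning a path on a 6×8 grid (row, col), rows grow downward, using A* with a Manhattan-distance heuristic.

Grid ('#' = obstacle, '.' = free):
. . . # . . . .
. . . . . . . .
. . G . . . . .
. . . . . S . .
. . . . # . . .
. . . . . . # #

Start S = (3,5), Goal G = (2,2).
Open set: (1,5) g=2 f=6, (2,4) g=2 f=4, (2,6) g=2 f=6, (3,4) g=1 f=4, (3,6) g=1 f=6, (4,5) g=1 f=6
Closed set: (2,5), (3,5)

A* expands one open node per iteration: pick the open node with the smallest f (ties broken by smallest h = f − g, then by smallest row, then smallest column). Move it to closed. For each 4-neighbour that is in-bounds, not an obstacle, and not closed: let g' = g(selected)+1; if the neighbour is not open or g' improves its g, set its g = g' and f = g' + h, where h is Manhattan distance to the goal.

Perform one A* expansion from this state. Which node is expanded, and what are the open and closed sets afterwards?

expanded=(2,4); open=[(1,4) g=3 f=6, (1,5) g=2 f=6, (2,3) g=3 f=4, (2,6) g=2 f=6, (3,4) g=1 f=4, (3,6) g=1 f=6, (4,5) g=1 f=6]; closed=[(2,4), (2,5), (3,5)]

step 1: expand (2,4) (f=4, h=2) → closed; open now [(1,4) g=3 f=6, (1,5) g=2 f=6, (2,3) g=3 f=4, (2,6) g=2 f=6, (3,4) g=1 f=4, (3,6) g=1 f=6, (4,5) g=1 f=6]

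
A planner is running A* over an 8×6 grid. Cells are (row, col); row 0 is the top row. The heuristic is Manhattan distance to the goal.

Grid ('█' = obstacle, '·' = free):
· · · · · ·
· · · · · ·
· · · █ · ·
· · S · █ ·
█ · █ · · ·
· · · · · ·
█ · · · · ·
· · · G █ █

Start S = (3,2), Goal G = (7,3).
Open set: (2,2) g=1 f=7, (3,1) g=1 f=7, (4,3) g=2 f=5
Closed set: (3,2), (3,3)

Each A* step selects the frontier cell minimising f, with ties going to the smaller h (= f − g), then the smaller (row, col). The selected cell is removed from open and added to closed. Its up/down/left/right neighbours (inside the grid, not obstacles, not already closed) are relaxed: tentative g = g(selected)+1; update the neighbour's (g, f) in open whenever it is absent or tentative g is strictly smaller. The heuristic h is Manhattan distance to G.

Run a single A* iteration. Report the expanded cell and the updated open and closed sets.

expanded=(4,3); open=[(2,2) g=1 f=7, (3,1) g=1 f=7, (4,4) g=3 f=7, (5,3) g=3 f=5]; closed=[(3,2), (3,3), (4,3)]

step 1: expand (4,3) (f=5, h=3) → closed; open now [(2,2) g=1 f=7, (3,1) g=1 f=7, (4,4) g=3 f=7, (5,3) g=3 f=5]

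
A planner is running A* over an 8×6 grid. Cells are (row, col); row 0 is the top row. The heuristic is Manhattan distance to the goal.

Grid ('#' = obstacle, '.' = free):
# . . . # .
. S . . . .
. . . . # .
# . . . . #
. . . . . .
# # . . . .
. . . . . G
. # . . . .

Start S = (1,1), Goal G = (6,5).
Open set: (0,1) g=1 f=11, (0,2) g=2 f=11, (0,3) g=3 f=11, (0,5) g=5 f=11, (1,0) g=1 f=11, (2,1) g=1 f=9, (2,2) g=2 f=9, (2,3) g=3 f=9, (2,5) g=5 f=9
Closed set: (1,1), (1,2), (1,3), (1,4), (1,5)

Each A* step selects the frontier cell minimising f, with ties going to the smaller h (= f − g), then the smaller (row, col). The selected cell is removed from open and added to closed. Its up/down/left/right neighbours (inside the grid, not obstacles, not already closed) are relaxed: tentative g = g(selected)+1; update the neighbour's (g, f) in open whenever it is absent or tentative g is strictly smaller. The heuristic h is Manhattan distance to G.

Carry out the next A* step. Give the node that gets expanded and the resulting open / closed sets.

step 1: expand (2,5) (f=9, h=4) → closed; open now [(0,1) g=1 f=11, (0,2) g=2 f=11, (0,3) g=3 f=11, (0,5) g=5 f=11, (1,0) g=1 f=11, (2,1) g=1 f=9, (2,2) g=2 f=9, (2,3) g=3 f=9]

expanded=(2,5); open=[(0,1) g=1 f=11, (0,2) g=2 f=11, (0,3) g=3 f=11, (0,5) g=5 f=11, (1,0) g=1 f=11, (2,1) g=1 f=9, (2,2) g=2 f=9, (2,3) g=3 f=9]; closed=[(1,1), (1,2), (1,3), (1,4), (1,5), (2,5)]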